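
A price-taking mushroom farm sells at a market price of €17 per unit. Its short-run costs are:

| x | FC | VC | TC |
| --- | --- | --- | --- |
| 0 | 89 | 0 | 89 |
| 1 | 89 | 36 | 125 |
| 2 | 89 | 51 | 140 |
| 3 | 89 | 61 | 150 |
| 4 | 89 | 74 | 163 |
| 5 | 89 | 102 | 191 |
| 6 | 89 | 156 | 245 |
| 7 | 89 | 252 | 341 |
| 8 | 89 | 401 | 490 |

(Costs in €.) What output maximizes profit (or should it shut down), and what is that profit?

Profit at each row (π = 17x − TC): x=0: -89; x=1: -108; x=2: -106; x=3: -99; x=4: -95; x=5: -106; x=6: -143; x=7: -222; x=8: -354.
Profit is highest at x = 0. Equivalently, the lowest AVC in the table is 74/4 ≈ €18.50 at x = 4, and P = €17 falls below it — price never covers variable cost, so the firm shuts down and loses only its fixed cost.

x = 0 (shut down); profit = -€89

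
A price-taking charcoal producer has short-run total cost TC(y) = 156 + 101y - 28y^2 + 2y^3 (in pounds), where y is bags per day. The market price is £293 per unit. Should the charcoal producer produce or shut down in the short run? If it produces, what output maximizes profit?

Produce at y = 12

Variable cost is VC = 101y - 28y^2 + 2y^3, so AVC = VC/y = 101 - 28y + 2y^2 and MC = dTC/dy = 101 - 56y + 6y^2.
The AVC parabola has its vertex at y = 28/4 = 7, where AVC = 101 - 28·7 + 2·7^2 = £3.
P = £293 exceeds min AVC = £3, so the firm stays open.
P = MC gives -192 - 56y + 6y^2 = 0, with roots -8/3 and 12. Take the larger (rising MC): y* = 12.
Check: AVC at y = 12 is £53 ≤ P, so revenue covers variable cost.
Profit = P·y − TC = 293·12 − 792 = £2724.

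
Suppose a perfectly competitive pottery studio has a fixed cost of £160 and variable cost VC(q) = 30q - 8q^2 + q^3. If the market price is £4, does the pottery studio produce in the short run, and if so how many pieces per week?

Shut down

From TC, MC = TC'(q) = 30 - 16q + 3q^2 and AVC = VC/q = 30 - 8q + q^2.
AVC is minimized where dAVC/dq = -8 + 2q = 0, at q = 4; min AVC = 30 - 8·4 + 4^2 = £14.
With P < min AVC (£4 < £14), every unit sold adds to the loss.
Best response: produce nothing and absorb the £160 fixed cost.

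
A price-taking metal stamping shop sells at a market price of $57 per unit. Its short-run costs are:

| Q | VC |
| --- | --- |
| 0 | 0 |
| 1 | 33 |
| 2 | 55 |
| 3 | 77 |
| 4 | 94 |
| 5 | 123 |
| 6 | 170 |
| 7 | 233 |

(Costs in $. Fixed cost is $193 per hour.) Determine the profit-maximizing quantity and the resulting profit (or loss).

Q = 6; profit = -$21

Tabulate TR − TC: Q=0: -193; Q=1: -169; Q=2: -134; Q=3: -99; Q=4: -59; Q=5: -31; Q=6: -21; Q=7: -27.
Profit is maximized at Q = 6. AVC there is 170/6 = $28.33 ≤ P, so producing beats shutting down (which would give -$193).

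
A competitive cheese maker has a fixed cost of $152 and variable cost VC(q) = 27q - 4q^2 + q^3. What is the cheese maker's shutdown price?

The shutdown price is the minimum of AVC. VC = 27q - 4q^2 + q^3, so AVC = 27 - 4q + q^2.
dAVC/dq = -4 + 2q = 0 gives q = 2. min AVC = 27 - 4·2 + 2^2 = 23.
The firm shuts down for any P below $23.

$23 per unit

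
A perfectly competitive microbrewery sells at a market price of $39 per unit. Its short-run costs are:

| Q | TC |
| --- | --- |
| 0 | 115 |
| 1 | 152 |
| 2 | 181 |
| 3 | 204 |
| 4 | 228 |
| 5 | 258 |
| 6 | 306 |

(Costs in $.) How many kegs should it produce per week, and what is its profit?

Q = 5; profit = -$63

Profit at each row (π = 39Q − TC): Q=0: -115; Q=1: -113; Q=2: -103; Q=3: -87; Q=4: -72; Q=5: -63; Q=6: -72.
Profit is maximized at Q = 5. AVC there is 143/5 = $28.60 ≤ P, so producing beats shutting down (which would give -$115).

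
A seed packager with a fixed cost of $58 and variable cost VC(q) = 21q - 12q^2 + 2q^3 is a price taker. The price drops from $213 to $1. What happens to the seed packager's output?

Output falls from 8 to 0 (the firm shuts down)

MC = 21 - 24q + 6q^2; the shutdown threshold is min AVC = $3 (at q = 3).
With P = $213 above the shutdown price, P = MC gives q = 8.
At P = $1 < min AVC = $3, price no longer covers variable cost at any output, so the firm shuts down: q = 0.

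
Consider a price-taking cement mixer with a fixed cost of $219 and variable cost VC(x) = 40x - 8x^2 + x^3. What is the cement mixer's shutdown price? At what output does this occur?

$24 per unit, at x = 4

The shutdown price is the minimum of AVC. VC = 40x - 8x^2 + x^3, so AVC = 40 - 8x + x^2.
At the minimum of AVC, MC = AVC. MC = 40 - 16x + 3x^2; setting MC = AVC gives 2x^2 - 8x = 0, so x = 4. min AVC = 24.
For P < $24 the firm produces nothing.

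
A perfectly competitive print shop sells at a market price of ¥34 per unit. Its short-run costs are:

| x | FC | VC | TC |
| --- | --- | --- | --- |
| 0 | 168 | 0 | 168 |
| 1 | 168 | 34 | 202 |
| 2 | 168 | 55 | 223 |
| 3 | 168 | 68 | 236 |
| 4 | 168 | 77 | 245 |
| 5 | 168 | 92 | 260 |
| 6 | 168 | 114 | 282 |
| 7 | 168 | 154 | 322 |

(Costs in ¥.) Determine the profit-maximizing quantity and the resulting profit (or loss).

Profit at each row (π = 34x − TC): x=0: -168; x=1: -168; x=2: -155; x=3: -134; x=4: -109; x=5: -90; x=6: -78; x=7: -84.
Profit is maximized at x = 6. AVC there is 114/6 = ¥19 ≤ P, so producing beats shutting down (which would give -¥168).

x = 6; profit = -¥78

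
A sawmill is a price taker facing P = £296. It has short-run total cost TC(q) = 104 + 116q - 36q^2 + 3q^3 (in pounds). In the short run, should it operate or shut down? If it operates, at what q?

Produce at q = 10

Variable cost is VC = 116q - 36q^2 + 3q^3, so AVC = VC/q = 116 - 36q + 3q^2 and MC = dTC/dq = 116 - 72q + 9q^2.
AVC hits its minimum where MC = AVC, at q = 6, giving min AVC = 116 - 36·6 + 3·6^2 = £8.
Since P = £296 ≥ min AVC = £8, price covers variable cost and the firm should produce.
P = MC gives -180 - 72q + 9q^2 = 0, with roots -2 and 10. Take the larger (rising MC): q* = 10.
Check: AVC at q = 10 is £56 ≤ P, so revenue covers variable cost.
Profit = P·q − TC = 296·10 − 664 = £2296.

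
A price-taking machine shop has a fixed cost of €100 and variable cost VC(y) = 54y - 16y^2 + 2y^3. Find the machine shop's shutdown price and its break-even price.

Shutdown price = €22; break-even price = €44

AVC = 54 - 16y + 2y^2; minimized at y = 4, giving min AVC = €22. That is the shutdown price.
ATC = 100/y + 54 - 16y + 2y^2. Setting dATC/dy = −100/y^2 − 16 + 4y = 0 gives y = 5 (since 4·5^3 − 16·5^2 = 100).
min ATC = 100/5 + 54 − 16·5 + 2·5^2 = €44. That is the break-even price.
For €22 ≤ P < €44 the firm produces at a loss; below €22 it shuts down.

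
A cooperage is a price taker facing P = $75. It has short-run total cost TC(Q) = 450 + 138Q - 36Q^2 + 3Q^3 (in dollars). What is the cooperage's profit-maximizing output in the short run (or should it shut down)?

Produce at Q = 7

Strip out fixed cost: VC = 138Q - 36Q^2 + 3Q^3. Then AVC = 138 - 36Q + 3Q^2 and MC = 138 - 72Q + 9Q^2.
AVC is minimized where dAVC/dQ = -36 + 6Q = 0, at Q = 6; min AVC = 138 - 36·6 + 3·6^2 = $30.
Because $75 ≥ $30, revenue can cover variable cost; the firm operates.
Solving P = MC: 63 - 72Q + 9Q^2 = 0 ⇒ Q = 1 or 7. On the upward-sloping branch, Q* = 7.
Check: AVC at Q = 7 is $33 ≤ P, so revenue covers variable cost.
Profit = P·Q − TC = 75·7 − 681 = -$156, a loss, but smaller than the $450 fixed cost the firm would lose by shutting down.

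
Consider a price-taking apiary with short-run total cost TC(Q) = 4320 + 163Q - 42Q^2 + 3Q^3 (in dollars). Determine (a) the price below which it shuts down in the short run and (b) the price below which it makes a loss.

Shutdown price = $16; break-even price = $451

AVC = 163 - 42Q + 3Q^2; minimized at Q = 7, giving min AVC = $16. That is the shutdown price.
ATC = 4320/Q + 163 - 42Q + 3Q^2. Setting dATC/dQ = −4320/Q^2 − 42 + 6Q = 0 gives Q = 12 (since 6·12^3 − 42·12^2 = 4320).
min ATC = 4320/12 + 163 − 42·12 + 3·12^2 = $451. That is the break-even price.
Between these two prices the firm operates at a loss; above $451 it earns a profit.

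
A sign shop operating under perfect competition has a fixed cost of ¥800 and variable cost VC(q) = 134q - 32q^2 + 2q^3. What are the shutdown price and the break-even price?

Shutdown price = min AVC. AVC = 134 - 32q + 2q^2, with vertex at q = 8 and minimum ¥6.
ATC = 800/q + 134 - 32q + 2q^2. Setting dATC/dq = −800/q^2 − 32 + 4q = 0 gives q = 10 (since 4·10^3 − 32·10^2 = 800).
min ATC = 800/10 + 134 − 32·10 + 2·10^2 = ¥94. That is the break-even price.
Between these two prices the firm operates at a loss; above ¥94 it earns a profit.

Shutdown price = ¥6; break-even price = ¥94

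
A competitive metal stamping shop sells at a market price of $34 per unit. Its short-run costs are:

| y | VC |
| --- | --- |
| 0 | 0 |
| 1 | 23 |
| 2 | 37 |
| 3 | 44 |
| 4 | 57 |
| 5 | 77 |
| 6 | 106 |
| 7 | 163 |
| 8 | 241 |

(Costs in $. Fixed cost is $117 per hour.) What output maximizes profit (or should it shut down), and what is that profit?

y = 6; profit = -$19

Tabulate TR − TC: y=0: -117; y=1: -106; y=2: -86; y=3: -59; y=4: -38; y=5: -24; y=6: -19; y=7: -42; y=8: -86.
Profit is maximized at y = 6. AVC there is 106/6 = $17.67 ≤ P, so producing beats shutting down (which would give -$117).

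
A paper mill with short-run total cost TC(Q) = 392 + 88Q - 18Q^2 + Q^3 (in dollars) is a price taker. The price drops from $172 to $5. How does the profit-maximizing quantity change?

Output falls from 14 to 0 (the firm shuts down)

AVC = 88 - 18Q + Q^2, minimized at Q = 9 where min AVC = $7. MC = 88 - 36Q + 3Q^2.
At P = $172 ≥ min AVC, set P = MC on the rising branch: Q = 14.
At P = $5 < min AVC = $7, price no longer covers variable cost at any output, so the firm shuts down: Q = 0.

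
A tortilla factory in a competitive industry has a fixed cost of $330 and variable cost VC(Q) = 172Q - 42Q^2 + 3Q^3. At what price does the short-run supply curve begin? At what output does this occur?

$25 per unit, at Q = 7

Short-run supply begins at min AVC. From VC = 172Q - 42Q^2 + 3Q^3, AVC = 172 - 42Q + 3Q^2.
At the minimum of AVC, MC = AVC. MC = 172 - 84Q + 9Q^2; setting MC = AVC gives 6Q^2 - 42Q = 0, so Q = 7. min AVC = 25.
So the shutdown price is $25.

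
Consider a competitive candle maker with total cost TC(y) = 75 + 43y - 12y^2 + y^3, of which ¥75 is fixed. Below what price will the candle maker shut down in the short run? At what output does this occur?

¥7 per unit, at y = 6

Short-run supply begins at min AVC. From VC = 43y - 12y^2 + y^3, AVC = 43 - 12y + y^2.
dAVC/dy = -12 + 2y = 0 gives y = 6. min AVC = 43 - 12·6 + 6^2 = 7.
For P < ¥7 the firm produces nothing.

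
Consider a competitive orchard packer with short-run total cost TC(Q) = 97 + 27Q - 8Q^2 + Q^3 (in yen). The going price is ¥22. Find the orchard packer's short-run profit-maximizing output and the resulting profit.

Profit = -¥47 at Q = 5

AVC = 27 - 8Q + Q^2; min AVC = ¥11 at Q = 4. Since P = ¥22 ≥ min AVC, the firm produces.
With MC = 27 - 16Q + 3Q^2, P = MC on the upward-sloping part at Q* = 5.
TR = 22·5 = 110. TC = 97 + 60 = 157. Profit = 110 − 157 = -¥47.
Shutting down would mean losing the fixed cost of ¥97, so operating at a loss of ¥47 is better by ¥50.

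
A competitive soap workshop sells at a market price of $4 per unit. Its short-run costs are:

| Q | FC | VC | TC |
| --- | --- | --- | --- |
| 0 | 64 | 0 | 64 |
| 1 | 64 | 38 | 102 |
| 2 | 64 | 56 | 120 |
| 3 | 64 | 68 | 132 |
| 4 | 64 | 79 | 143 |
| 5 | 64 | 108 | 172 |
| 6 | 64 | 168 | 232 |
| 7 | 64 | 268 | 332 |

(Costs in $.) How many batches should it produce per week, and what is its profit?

Tabulate TR − TC: Q=0: -64; Q=1: -98; Q=2: -112; Q=3: -120; Q=4: -127; Q=5: -152; Q=6: -208; Q=7: -304.
Profit is highest at Q = 0. Equivalently, the lowest AVC in the table is 79/4 ≈ $19.75 at Q = 4, and P = $4 falls below it — price never covers variable cost, so the firm shuts down and loses only its fixed cost.

Q = 0 (shut down); profit = -$64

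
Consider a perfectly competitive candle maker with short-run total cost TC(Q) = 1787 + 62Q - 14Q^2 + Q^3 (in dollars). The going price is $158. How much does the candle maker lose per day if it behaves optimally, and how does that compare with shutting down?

Profit = -$347 at Q = 12

AVC = 62 - 14Q + Q^2 has its minimum $13 at Q = 7; price $158 clears that bar, so the firm operates.
MC = 62 - 28Q + 3Q^2. Setting P = MC and taking the root on the rising branch gives Q* = 12.
TR = 158·12 = 1896. TC = 1787 + 456 = 2243. Profit = 1896 − 2243 = -$347.
By producing, the firm covers all variable cost plus $1440 of fixed cost; shutting down would lose the full $1787.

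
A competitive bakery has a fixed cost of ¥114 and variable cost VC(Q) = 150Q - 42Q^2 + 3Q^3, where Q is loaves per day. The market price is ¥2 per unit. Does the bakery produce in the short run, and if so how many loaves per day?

Variable cost is VC = 150Q - 42Q^2 + 3Q^3, so AVC = VC/Q = 150 - 42Q + 3Q^2 and MC = dTC/dQ = 150 - 84Q + 9Q^2.
AVC is minimized where dAVC/dQ = -42 + 6Q = 0, at Q = 7; min AVC = 150 - 42·7 + 3·7^2 = ¥3.
With P < min AVC (¥2 < ¥3), every unit sold adds to the loss.
The firm minimizes its loss by shutting down and losing only its fixed cost of ¥114.

Shut down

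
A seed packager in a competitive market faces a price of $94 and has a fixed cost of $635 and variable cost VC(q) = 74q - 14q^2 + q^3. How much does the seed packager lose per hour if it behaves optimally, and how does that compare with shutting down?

AVC = 74 - 14q + q^2 has its minimum $25 at q = 7; price $94 clears that bar, so the firm operates.
MC = 74 - 28q + 3q^2. Setting P = MC and taking the root on the rising branch gives q* = 10.
TR = 94·10 = 940. TC = 635 + 340 = 975. Profit = 940 − 975 = -$35.
Shutting down would mean losing the fixed cost of $635, so operating at a loss of $35 is better by $600.

Profit = -$35 at q = 10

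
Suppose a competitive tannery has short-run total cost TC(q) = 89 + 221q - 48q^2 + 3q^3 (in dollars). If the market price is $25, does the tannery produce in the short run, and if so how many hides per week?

Shut down

Variable cost is VC = 221q - 48q^2 + 3q^3, so AVC = VC/q = 221 - 48q + 3q^2 and MC = dTC/dq = 221 - 96q + 9q^2.
The AVC parabola has its vertex at q = 48/6 = 8, where AVC = 221 - 48·8 + 3·8^2 = $29.
With P < min AVC ($25 < $29), every unit sold adds to the loss.
Best response: produce nothing and absorb the $89 fixed cost.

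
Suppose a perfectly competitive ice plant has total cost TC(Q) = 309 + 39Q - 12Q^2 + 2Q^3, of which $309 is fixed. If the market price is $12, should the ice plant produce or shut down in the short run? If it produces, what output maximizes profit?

From TC, MC = TC'(Q) = 39 - 24Q + 6Q^2 and AVC = VC/Q = 39 - 12Q + 2Q^2.
AVC is minimized where dAVC/dQ = -12 + 4Q = 0, at Q = 3; min AVC = 39 - 12·3 + 2·3^2 = $21.
With P < min AVC ($12 < $21), every unit sold adds to the loss.
Best response: produce nothing and absorb the $309 fixed cost.

Shut down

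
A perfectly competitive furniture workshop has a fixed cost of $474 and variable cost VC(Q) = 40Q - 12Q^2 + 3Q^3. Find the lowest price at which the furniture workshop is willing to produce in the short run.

Short-run supply begins at min AVC. From VC = 40Q - 12Q^2 + 3Q^3, AVC = 40 - 12Q + 3Q^2.
At the minimum of AVC, MC = AVC. MC = 40 - 24Q + 9Q^2; setting MC = AVC gives 6Q^2 - 12Q = 0, so Q = 2. min AVC = 28.
The firm shuts down for any P below $28.

$28 per unit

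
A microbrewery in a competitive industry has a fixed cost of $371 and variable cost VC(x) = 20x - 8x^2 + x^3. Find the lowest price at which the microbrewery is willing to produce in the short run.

$4 per unit

Short-run supply begins at min AVC. From VC = 20x - 8x^2 + x^3, AVC = 20 - 8x + x^2.
At the minimum of AVC, MC = AVC. MC = 20 - 16x + 3x^2; setting MC = AVC gives 2x^2 - 8x = 0, so x = 4. min AVC = 4.
For P < $4 the firm produces nothing.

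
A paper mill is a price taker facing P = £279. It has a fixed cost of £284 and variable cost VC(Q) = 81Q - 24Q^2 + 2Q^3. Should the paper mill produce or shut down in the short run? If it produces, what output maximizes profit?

Strip out fixed cost: VC = 81Q - 24Q^2 + 2Q^3. Then AVC = 81 - 24Q + 2Q^2 and MC = 81 - 48Q + 6Q^2.
AVC hits its minimum where MC = AVC, at Q = 6, giving min AVC = 81 - 24·6 + 2·6^2 = £9.
Because £279 ≥ £9, revenue can cover variable cost; the firm operates.
P = MC gives -198 - 48Q + 6Q^2 = 0, with roots -3 and 11. Take the larger (rising MC): Q* = 11.
Check: AVC at Q = 11 is £59 ≤ P, so revenue covers variable cost.
Profit = P·Q − TC = 279·11 − 933 = £2136.

Produce at Q = 11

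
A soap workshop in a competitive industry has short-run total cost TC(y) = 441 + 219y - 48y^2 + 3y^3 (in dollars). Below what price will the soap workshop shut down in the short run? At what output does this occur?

$27 per unit, at y = 8

The firm shuts down when price falls below the minimum of average variable cost. AVC = VC/y = 219 - 48y + 3y^2.
dAVC/dy = -48 + 6y = 0 gives y = 8. min AVC = 219 - 48·8 + 3·8^2 = 27.
For P < $27 the firm produces nothing.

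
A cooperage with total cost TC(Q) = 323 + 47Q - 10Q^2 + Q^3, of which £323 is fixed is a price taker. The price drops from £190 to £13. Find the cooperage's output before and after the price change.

Output falls from 11 to 0 (the firm shuts down)

MC = 47 - 20Q + 3Q^2; the shutdown threshold is min AVC = £22 (at Q = 5).
With P = £190 above the shutdown price, P = MC gives Q = 11.
At P = £13 < min AVC = £22, price no longer covers variable cost at any output, so the firm shuts down: Q = 0.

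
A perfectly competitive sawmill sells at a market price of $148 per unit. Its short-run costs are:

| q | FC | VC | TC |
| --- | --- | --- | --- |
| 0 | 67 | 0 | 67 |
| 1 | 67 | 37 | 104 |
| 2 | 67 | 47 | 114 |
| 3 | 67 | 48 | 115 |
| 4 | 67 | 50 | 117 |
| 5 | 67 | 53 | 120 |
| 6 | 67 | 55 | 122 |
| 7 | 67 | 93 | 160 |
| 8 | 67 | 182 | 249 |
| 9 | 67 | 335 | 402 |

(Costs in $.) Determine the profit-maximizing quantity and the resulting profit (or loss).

q = 8; profit = $935

Profit at each row (π = 148q − TC): q=0: -67; q=1: 44; q=2: 182; q=3: 329; q=4: 475; q=5: 620; q=6: 766; q=7: 876; q=8: 935; q=9: 930.
Profit is maximized at q = 8. AVC there is 182/8 = $22.75 ≤ P, so producing beats shutting down (which would give -$67).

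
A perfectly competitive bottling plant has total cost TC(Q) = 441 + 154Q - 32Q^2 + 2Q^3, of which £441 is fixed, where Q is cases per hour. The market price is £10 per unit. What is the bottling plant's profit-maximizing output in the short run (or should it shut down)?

Strip out fixed cost: VC = 154Q - 32Q^2 + 2Q^3. Then AVC = 154 - 32Q + 2Q^2 and MC = 154 - 64Q + 6Q^2.
AVC hits its minimum where MC = AVC, at Q = 8, giving min AVC = 154 - 32·8 + 2·8^2 = £26.
Since P = £10 < min AVC = £26, price fails to cover variable cost at any output.
The firm minimizes its loss by shutting down and losing only its fixed cost of £441.

Shut down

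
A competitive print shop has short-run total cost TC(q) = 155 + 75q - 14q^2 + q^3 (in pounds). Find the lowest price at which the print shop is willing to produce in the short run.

£26 per unit

The firm shuts down when price falls below the minimum of average variable cost. AVC = VC/q = 75 - 14q + q^2.
dAVC/dq = -14 + 2q = 0 gives q = 7. min AVC = 75 - 14·7 + 7^2 = 26.
For P < £26 the firm produces nothing.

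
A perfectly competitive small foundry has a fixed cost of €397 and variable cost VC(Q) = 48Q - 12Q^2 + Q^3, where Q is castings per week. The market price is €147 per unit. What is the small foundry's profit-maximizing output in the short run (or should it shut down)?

Produce at Q = 11

From TC, MC = TC'(Q) = 48 - 24Q + 3Q^2 and AVC = VC/Q = 48 - 12Q + Q^2.
The AVC parabola has its vertex at Q = 12/2 = 6, where AVC = 48 - 12·6 + 6^2 = €12.
Because €147 ≥ €12, revenue can cover variable cost; the firm operates.
P = MC gives -99 - 24Q + 3Q^2 = 0, with roots -3 and 11. Take the larger (rising MC): Q* = 11.
Check: AVC at Q = 11 is €37 ≤ P, so revenue covers variable cost.
Profit = P·Q − TC = 147·11 − 804 = €813.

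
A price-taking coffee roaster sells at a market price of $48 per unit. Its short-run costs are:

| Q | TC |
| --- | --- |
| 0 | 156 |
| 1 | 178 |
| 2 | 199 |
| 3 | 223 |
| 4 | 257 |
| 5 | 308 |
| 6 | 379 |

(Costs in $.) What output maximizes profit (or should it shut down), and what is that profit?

Q = 4; profit = -$65

Profit at each row (π = 48Q − TC): Q=0: -156; Q=1: -130; Q=2: -103; Q=3: -79; Q=4: -65; Q=5: -68; Q=6: -91.
Profit is maximized at Q = 4. AVC there is 101/4 = $25.25 ≤ P, so producing beats shutting down (which would give -$156).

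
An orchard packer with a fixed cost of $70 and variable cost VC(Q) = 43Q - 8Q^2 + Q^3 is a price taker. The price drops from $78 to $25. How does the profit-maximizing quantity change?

Output falls from 7 to 0 (the firm shuts down)

AVC = 43 - 8Q + Q^2, minimized at Q = 4 where min AVC = $27. MC = 43 - 16Q + 3Q^2.
With P = $78 above the shutdown price, P = MC gives Q = 7.
At P = $25 < min AVC = $27, price no longer covers variable cost at any output, so the firm shuts down: Q = 0.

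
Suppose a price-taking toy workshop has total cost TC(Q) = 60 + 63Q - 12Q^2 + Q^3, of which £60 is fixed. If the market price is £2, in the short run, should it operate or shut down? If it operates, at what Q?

From TC, MC = TC'(Q) = 63 - 24Q + 3Q^2 and AVC = VC/Q = 63 - 12Q + Q^2.
AVC is minimized where dAVC/dQ = -12 + 2Q = 0, at Q = 6; min AVC = 63 - 12·6 + 6^2 = £27.
Since P = £2 < min AVC = £27, price fails to cover variable cost at any output.
Shutting down limits the loss to fixed cost, £60.

Shut down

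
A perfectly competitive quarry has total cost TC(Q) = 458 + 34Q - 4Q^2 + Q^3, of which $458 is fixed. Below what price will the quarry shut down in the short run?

$30 per unit

The shutdown price is the minimum of AVC. VC = 34Q - 4Q^2 + Q^3, so AVC = 34 - 4Q + Q^2.
At the minimum of AVC, MC = AVC. MC = 34 - 8Q + 3Q^2; setting MC = AVC gives 2Q^2 - 4Q = 0, so Q = 2. min AVC = 30.
So the shutdown price is $30.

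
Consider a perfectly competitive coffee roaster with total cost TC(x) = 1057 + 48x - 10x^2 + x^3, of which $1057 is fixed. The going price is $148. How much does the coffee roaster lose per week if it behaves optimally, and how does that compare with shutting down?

Profit = -$57 at x = 10

AVC = 48 - 10x + x^2; min AVC = $23 at x = 5. Since P = $148 ≥ min AVC, the firm produces.
MC = 48 - 20x + 3x^2. Setting P = MC and taking the root on the rising branch gives x* = 10.
TR = 148·10 = 1480. TC = 1057 + 480 = 1537. Profit = 1480 − 1537 = -$57.
Shutting down would mean losing the fixed cost of $1057, so operating at a loss of $57 is better by $1000.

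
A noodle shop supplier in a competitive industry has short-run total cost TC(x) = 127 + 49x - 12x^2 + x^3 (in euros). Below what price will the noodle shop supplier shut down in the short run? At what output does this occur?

€13 per unit, at x = 6

The shutdown price is the minimum of AVC. VC = 49x - 12x^2 + x^3, so AVC = 49 - 12x + x^2.
dAVC/dx = -12 + 2x = 0 gives x = 6. min AVC = 49 - 12·6 + 6^2 = 13.
For P < €13 the firm produces nothing.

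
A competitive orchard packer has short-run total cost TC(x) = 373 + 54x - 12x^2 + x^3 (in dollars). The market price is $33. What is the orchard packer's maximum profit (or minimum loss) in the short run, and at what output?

Profit = -$275 at x = 7

AVC = 54 - 12x + x^2 has its minimum $18 at x = 6; price $33 clears that bar, so the firm operates.
MC = 54 - 24x + 3x^2. Setting P = MC and taking the root on the rising branch gives x* = 7.
TR = 33·7 = 231. TC = 373 + 133 = 506. Profit = 231 − 506 = -$275.
By producing, the firm covers all variable cost plus $98 of fixed cost; shutting down would lose the full $373.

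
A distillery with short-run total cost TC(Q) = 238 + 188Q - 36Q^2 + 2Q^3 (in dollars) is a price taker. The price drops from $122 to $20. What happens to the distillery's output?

Output falls from 11 to 0 (the firm shuts down)

AVC = 188 - 36Q + 2Q^2, minimized at Q = 9 where min AVC = $26. MC = 188 - 72Q + 6Q^2.
With P = $122 above the shutdown price, P = MC gives Q = 11.
At P = $20 < min AVC = $26, price no longer covers variable cost at any output, so the firm shuts down: Q = 0.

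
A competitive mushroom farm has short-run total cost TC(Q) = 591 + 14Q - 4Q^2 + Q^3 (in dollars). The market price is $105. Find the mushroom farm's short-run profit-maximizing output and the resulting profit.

AVC = 14 - 4Q + Q^2; min AVC = $10 at Q = 2. Since P = $105 ≥ min AVC, the firm produces.
MC = 14 - 8Q + 3Q^2. Setting P = MC and taking the root on the rising branch gives Q* = 7.
TR = 105·7 = 735. TC = 591 + 245 = 836. Profit = 735 − 836 = -$101.
By producing, the firm covers all variable cost plus $490 of fixed cost; shutting down would lose the full $591.

Profit = -$101 at Q = 7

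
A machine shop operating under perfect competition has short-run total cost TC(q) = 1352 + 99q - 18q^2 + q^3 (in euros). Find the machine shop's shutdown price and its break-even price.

Shutdown price = €18; break-even price = €138

AVC = 99 - 18q + q^2; minimized at q = 9, giving min AVC = €18. That is the shutdown price.
ATC = 1352/q + 99 - 18q + q^2. Setting dATC/dq = −1352/q^2 − 18 + 2q = 0 gives q = 13 (since 2·13^3 − 18·13^2 = 1352).
min ATC = 1352/13 + 99 − 18·13 + 13^2 = €138. That is the break-even price.
For €18 ≤ P < €138 the firm produces at a loss; below €18 it shuts down.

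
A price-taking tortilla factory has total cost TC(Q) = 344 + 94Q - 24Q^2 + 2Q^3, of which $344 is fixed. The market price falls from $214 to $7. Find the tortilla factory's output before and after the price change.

Output falls from 10 to 0 (the firm shuts down)

AVC = 94 - 24Q + 2Q^2, minimized at Q = 6 where min AVC = $22. MC = 94 - 48Q + 6Q^2.
With P = $214 above the shutdown price, P = MC gives Q = 10.
At P = $7 < min AVC = $22, price no longer covers variable cost at any output, so the firm shuts down: Q = 0.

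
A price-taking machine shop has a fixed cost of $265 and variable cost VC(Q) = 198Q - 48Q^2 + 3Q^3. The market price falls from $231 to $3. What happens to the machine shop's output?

Output falls from 11 to 0 (the firm shuts down)

MC = 198 - 96Q + 9Q^2; the shutdown threshold is min AVC = $6 (at Q = 8).
At P = $231 ≥ min AVC, set P = MC on the rising branch: Q = 11.
At P = $3 < min AVC = $6, price no longer covers variable cost at any output, so the firm shuts down: Q = 0.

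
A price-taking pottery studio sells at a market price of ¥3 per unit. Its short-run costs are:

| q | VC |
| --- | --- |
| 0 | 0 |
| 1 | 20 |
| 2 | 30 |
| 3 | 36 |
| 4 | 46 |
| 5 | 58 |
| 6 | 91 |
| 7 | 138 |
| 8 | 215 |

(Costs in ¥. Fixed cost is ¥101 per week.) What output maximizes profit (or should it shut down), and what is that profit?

Tabulate TR − TC: q=0: -101; q=1: -118; q=2: -125; q=3: -128; q=4: -135; q=5: -144; q=6: -174; q=7: -218; q=8: -292.
Profit is highest at q = 0. Equivalently, the lowest AVC in the table is 46/4 ≈ ¥11.50 at q = 4, and P = ¥3 falls below it — price never covers variable cost, so the firm shuts down and loses only its fixed cost.

q = 0 (shut down); profit = -¥101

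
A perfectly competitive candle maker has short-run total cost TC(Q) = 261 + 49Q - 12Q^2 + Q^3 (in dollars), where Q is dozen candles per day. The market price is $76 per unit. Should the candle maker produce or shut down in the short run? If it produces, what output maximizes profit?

Produce at Q = 9

Strip out fixed cost: VC = 49Q - 12Q^2 + Q^3. Then AVC = 49 - 12Q + Q^2 and MC = 49 - 24Q + 3Q^2.
AVC hits its minimum where MC = AVC, at Q = 6, giving min AVC = 49 - 12·6 + 6^2 = $13.
Because $76 ≥ $13, revenue can cover variable cost; the firm operates.
Solving P = MC: -27 - 24Q + 3Q^2 = 0 ⇒ Q = -1 or 9. On the upward-sloping branch, Q* = 9.
Check: AVC at Q = 9 is $22 ≤ P, so revenue covers variable cost.
Profit = P·Q − TC = 76·9 − 459 = $225.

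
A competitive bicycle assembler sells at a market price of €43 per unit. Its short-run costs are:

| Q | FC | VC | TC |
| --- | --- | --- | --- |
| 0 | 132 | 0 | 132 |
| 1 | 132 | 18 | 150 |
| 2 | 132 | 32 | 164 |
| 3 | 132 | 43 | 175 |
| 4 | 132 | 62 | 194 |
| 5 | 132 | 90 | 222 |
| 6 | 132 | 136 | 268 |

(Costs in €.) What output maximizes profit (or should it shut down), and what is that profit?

Profit at each row (π = 43Q − TC): Q=0: -132; Q=1: -107; Q=2: -78; Q=3: -46; Q=4: -22; Q=5: -7; Q=6: -10.
Profit is maximized at Q = 5. AVC there is 90/5 = €18 ≤ P, so producing beats shutting down (which would give -€132).

Q = 5; profit = -€7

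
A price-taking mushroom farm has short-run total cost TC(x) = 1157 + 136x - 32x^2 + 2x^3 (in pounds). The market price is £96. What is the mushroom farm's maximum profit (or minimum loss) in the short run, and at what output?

Profit = -£357 at x = 10

AVC = 136 - 32x + 2x^2 has its minimum £8 at x = 8; price £96 clears that bar, so the firm operates.
MC = 136 - 64x + 6x^2. Setting P = MC and taking the root on the rising branch gives x* = 10.
TR = 96·10 = 960. TC = 1157 + 160 = 1317. Profit = 960 − 1317 = -£357.
By producing, the firm covers all variable cost plus £800 of fixed cost; shutting down would lose the full £1157.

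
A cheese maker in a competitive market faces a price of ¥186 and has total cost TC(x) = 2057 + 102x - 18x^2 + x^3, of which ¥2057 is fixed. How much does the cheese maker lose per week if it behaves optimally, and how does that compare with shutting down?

Profit = -¥97 at x = 14

AVC = 102 - 18x + x^2; min AVC = ¥21 at x = 9. Since P = ¥186 ≥ min AVC, the firm produces.
With MC = 102 - 36x + 3x^2, P = MC on the upward-sloping part at x* = 14.
TR = 186·14 = 2604. TC = 2057 + 644 = 2701. Profit = 2604 − 2701 = -¥97.
By producing, the firm covers all variable cost plus ¥1960 of fixed cost; shutting down would lose the full ¥2057.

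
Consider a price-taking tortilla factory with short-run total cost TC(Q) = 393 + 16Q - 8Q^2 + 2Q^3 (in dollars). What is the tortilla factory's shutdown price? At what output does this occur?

$8 per unit, at Q = 2

The firm shuts down when price falls below the minimum of average variable cost. AVC = VC/Q = 16 - 8Q + 2Q^2.
At the minimum of AVC, MC = AVC. MC = 16 - 16Q + 6Q^2; setting MC = AVC gives 4Q^2 - 8Q = 0, so Q = 2. min AVC = 8.
So the shutdown price is $8.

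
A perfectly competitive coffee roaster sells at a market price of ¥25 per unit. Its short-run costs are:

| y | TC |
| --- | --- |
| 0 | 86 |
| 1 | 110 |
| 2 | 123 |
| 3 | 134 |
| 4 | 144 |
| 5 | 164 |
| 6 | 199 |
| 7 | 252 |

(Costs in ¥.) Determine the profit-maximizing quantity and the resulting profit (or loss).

Compute π = P·y − TC at each output: y=0: -86; y=1: -85; y=2: -73; y=3: -59; y=4: -44; y=5: -39; y=6: -49; y=7: -77.
Profit is maximized at y = 5. AVC there is 78/5 = ¥15.60 ≤ P, so producing beats shutting down (which would give -¥86).

y = 5; profit = -¥39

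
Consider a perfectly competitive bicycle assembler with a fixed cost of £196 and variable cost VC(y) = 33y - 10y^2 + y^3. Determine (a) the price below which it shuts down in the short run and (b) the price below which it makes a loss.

Shutdown price = £8; break-even price = £40

Shutdown price = min AVC. AVC = 33 - 10y + y^2, with vertex at y = 5 and minimum £8.
ATC = 196/y + 33 - 10y + y^2. Setting dATC/dy = −196/y^2 − 10 + 2y = 0 gives y = 7 (since 2·7^3 − 10·7^2 = 196).
min ATC = 196/7 + 33 − 10·7 + 7^2 = £40. That is the break-even price.
For £8 ≤ P < £40 the firm produces at a loss; below £8 it shuts down.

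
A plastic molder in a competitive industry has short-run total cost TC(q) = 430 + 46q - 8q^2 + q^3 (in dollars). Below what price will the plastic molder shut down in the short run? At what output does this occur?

The shutdown price is the minimum of AVC. VC = 46q - 8q^2 + q^3, so AVC = 46 - 8q + q^2.
dAVC/dq = -8 + 2q = 0 gives q = 4. min AVC = 46 - 8·4 + 4^2 = 30.
So the shutdown price is $30.

$30 per unit, at q = 4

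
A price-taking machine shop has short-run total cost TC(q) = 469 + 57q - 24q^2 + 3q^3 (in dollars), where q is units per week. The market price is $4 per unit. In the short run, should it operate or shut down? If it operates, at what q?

From TC, MC = TC'(q) = 57 - 48q + 9q^2 and AVC = VC/q = 57 - 24q + 3q^2.
AVC hits its minimum where MC = AVC, at q = 4, giving min AVC = 57 - 24·4 + 3·4^2 = $9.
With P < min AVC ($4 < $9), every unit sold adds to the loss.
The firm minimizes its loss by shutting down and losing only its fixed cost of $469.

Shut down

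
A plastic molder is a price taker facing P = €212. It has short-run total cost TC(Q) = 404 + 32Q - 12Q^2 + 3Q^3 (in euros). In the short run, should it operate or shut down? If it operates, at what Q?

Produce at Q = 6

Strip out fixed cost: VC = 32Q - 12Q^2 + 3Q^3. Then AVC = 32 - 12Q + 3Q^2 and MC = 32 - 24Q + 9Q^2.
AVC hits its minimum where MC = AVC, at Q = 2, giving min AVC = 32 - 12·2 + 3·2^2 = €20.
Because €212 ≥ €20, revenue can cover variable cost; the firm operates.
Set P = MC: 212 = 32 - 24Q + 9Q^2 → -180 - 24Q + 9Q^2 = 0. The roots are Q = -10/3 and Q = 6; the profit-maximizing output is on the rising part of MC, so Q* = 6.
Check: AVC at Q = 6 is €68 ≤ P, so revenue covers variable cost.
Profit = P·Q − TC = 212·6 − 812 = €460.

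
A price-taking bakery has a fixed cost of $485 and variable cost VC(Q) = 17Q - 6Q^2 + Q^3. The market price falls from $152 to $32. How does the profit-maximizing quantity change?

AVC = 17 - 6Q + Q^2, minimized at Q = 3 where min AVC = $8. MC = 17 - 12Q + 3Q^2.
At P = $152 ≥ min AVC, set P = MC on the rising branch: Q = 9.
At P = $32 ≥ min AVC, set P = MC: Q = 5. The firm stays open but cuts output.

Output falls from 9 to 5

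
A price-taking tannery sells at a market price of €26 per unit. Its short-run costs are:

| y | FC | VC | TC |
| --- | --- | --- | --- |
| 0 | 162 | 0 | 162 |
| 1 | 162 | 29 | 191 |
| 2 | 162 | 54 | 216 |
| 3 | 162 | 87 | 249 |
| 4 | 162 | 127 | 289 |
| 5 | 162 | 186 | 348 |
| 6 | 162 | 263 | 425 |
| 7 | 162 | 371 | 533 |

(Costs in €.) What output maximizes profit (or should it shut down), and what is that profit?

Profit at each row (π = 26y − TC): y=0: -162; y=1: -165; y=2: -164; y=3: -171; y=4: -185; y=5: -218; y=6: -269; y=7: -351.
Profit is highest at y = 0. Equivalently, the lowest AVC in the table is 54/2 ≈ €27 at y = 2, and P = €26 falls below it — price never covers variable cost, so the firm shuts down and loses only its fixed cost.

y = 0 (shut down); profit = -€162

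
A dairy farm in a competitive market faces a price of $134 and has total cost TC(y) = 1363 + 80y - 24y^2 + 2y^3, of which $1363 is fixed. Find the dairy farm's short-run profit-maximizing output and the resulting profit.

Profit = -$391 at y = 9

AVC = 80 - 24y + 2y^2 has its minimum $8 at y = 6; price $134 clears that bar, so the firm operates.
MC = 80 - 48y + 6y^2. Setting P = MC and taking the root on the rising branch gives y* = 9.
TR = 134·9 = 1206. TC = 1363 + 234 = 1597. Profit = 1206 − 1597 = -$391.
Shutting down would mean losing the fixed cost of $1363, so operating at a loss of $391 is better by $972.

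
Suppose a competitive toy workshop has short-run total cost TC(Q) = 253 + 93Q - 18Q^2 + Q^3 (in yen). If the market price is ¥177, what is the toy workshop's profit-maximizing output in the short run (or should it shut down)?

Produce at Q = 14

Strip out fixed cost: VC = 93Q - 18Q^2 + Q^3. Then AVC = 93 - 18Q + Q^2 and MC = 93 - 36Q + 3Q^2.
AVC hits its minimum where MC = AVC, at Q = 9, giving min AVC = 93 - 18·9 + 9^2 = ¥12.
P = ¥177 exceeds min AVC = ¥12, so the firm stays open.
Set P = MC: 177 = 93 - 36Q + 3Q^2 → -84 - 36Q + 3Q^2 = 0. The roots are Q = -2 and Q = 14; the profit-maximizing output is on the rising part of MC, so Q* = 14.
Check: AVC at Q = 14 is ¥37 ≤ P, so revenue covers variable cost.
Profit = P·Q − TC = 177·14 − 771 = ¥1707.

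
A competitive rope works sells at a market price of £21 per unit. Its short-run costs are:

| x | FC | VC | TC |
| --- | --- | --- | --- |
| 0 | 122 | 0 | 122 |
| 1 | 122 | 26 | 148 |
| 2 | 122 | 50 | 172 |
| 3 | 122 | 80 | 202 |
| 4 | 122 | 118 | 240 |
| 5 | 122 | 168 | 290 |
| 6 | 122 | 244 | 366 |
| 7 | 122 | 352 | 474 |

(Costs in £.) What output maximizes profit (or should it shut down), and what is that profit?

Compute π = P·x − TC at each output: x=0: -122; x=1: -127; x=2: -130; x=3: -139; x=4: -156; x=5: -185; x=6: -240; x=7: -327.
Profit is highest at x = 0. Equivalently, the lowest AVC in the table is 50/2 ≈ £25 at x = 2, and P = £21 falls below it — price never covers variable cost, so the firm shuts down and loses only its fixed cost.

x = 0 (shut down); profit = -£122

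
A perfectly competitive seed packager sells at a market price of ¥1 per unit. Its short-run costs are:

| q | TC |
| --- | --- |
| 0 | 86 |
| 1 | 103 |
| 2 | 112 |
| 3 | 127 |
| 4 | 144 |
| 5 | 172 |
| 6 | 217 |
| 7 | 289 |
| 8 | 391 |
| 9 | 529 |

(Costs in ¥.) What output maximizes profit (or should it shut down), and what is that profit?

q = 0 (shut down); profit = -¥86

Profit at each row (π = 1q − TC): q=0: -86; q=1: -102; q=2: -110; q=3: -124; q=4: -140; q=5: -167; q=6: -211; q=7: -282; q=8: -383; q=9: -520.
Profit is highest at q = 0. Equivalently, the lowest AVC in the table is 26/2 ≈ ¥13 at q = 2, and P = ¥1 falls below it — price never covers variable cost, so the firm shuts down and loses only its fixed cost.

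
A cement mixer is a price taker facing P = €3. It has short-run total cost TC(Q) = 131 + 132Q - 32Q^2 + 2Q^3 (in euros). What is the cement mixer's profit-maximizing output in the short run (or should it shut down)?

Shut down

Variable cost is VC = 132Q - 32Q^2 + 2Q^3, so AVC = VC/Q = 132 - 32Q + 2Q^2 and MC = dTC/dQ = 132 - 64Q + 6Q^2.
AVC hits its minimum where MC = AVC, at Q = 8, giving min AVC = 132 - 32·8 + 2·8^2 = €4.
Since P = €3 < min AVC = €4, price fails to cover variable cost at any output.
Best response: produce nothing and absorb the €131 fixed cost.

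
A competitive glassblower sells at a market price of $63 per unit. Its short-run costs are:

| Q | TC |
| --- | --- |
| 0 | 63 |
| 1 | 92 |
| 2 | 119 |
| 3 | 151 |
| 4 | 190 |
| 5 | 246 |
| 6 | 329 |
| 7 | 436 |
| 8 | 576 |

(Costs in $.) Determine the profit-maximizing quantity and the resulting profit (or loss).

Q = 5; profit = $69

Tabulate TR − TC: Q=0: -63; Q=1: -29; Q=2: 7; Q=3: 38; Q=4: 62; Q=5: 69; Q=6: 49; Q=7: 5; Q=8: -72.
Profit is maximized at Q = 5. AVC there is 183/5 = $36.60 ≤ P, so producing beats shutting down (which would give -$63).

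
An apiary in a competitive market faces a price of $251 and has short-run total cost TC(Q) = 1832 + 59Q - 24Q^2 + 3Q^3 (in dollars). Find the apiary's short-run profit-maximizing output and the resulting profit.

Profit = -$296 at Q = 8

AVC = 59 - 24Q + 3Q^2 has its minimum $11 at Q = 4; price $251 clears that bar, so the firm operates.
With MC = 59 - 48Q + 9Q^2, P = MC on the upward-sloping part at Q* = 8.
TR = 251·8 = 2008. TC = 1832 + 472 = 2304. Profit = 2008 − 2304 = -$296.
That loss of $296 beats the $1832 the firm would lose by shutting down; producing recovers $1536 of fixed cost.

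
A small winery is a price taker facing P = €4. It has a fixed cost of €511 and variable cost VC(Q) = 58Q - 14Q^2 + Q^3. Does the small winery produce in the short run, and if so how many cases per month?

Shut down

Variable cost is VC = 58Q - 14Q^2 + Q^3, so AVC = VC/Q = 58 - 14Q + Q^2 and MC = dTC/dQ = 58 - 28Q + 3Q^2.
AVC is minimized where dAVC/dQ = -14 + 2Q = 0, at Q = 7; min AVC = 58 - 14·7 + 7^2 = €9.
With P < min AVC (€4 < €9), every unit sold adds to the loss.
Best response: produce nothing and absorb the €511 fixed cost.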